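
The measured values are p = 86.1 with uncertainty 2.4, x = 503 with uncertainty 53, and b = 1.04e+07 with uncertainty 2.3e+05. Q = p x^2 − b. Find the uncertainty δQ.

4.64e+06

Let w = p·x^2 = 2.18e+07. δw/w = √((1·δp/p)² + (2·δx/x)²) = √(0.000777 + 0.0444) = 0.213, so δw = 4.63e+06.
Q = w − b: δQ = √(δw² + δb²) = √(2.14e+13 + 5.29e+10) = 4.64e+06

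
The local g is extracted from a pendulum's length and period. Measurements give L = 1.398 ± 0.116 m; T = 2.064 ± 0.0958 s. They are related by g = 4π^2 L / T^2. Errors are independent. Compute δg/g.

Products/powers → add relative errors in quadrature, weighted by exponent:
  (1·δL/L)² = (1×0.0830)² = 0.00688;  (-2·δT/T)² = (-2×0.0464)² = 0.00862
δg/g = √(0.0155) = 0.125

0.125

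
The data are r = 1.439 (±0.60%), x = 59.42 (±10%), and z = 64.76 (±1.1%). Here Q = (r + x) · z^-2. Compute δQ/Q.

Let u = r + x = 60.86. δu = √(δr² + δx²) = √(7.45e-05 + 35.3) = 5.94, so δu/u = 0.0976.
Q is then a monomial in u, z:
δQ/Q = √((δu/u)² + (-2·δz/z)²) = √(0.00953 + 0.000484) = 0.100

0.100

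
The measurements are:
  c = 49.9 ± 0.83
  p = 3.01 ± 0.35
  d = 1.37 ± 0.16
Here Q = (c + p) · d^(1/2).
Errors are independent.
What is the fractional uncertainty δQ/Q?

0.0608

Let u = c + p = 52.9. δu = √(δc² + δp²) = √(0.689 + 0.122) = 0.901, so δu/u = 0.0170.
Q is then a monomial in u, d:
δQ/Q = √((δu/u)² + (½·δd/d)²) = √(0.000290 + 0.00341) = 0.0608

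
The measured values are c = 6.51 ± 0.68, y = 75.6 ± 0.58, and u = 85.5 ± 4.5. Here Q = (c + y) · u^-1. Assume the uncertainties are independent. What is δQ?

0.0516

Let w = c + y = 82.1. δw = √(δc² + δy²) = √(0.462 + 0.336) = 0.894, so δw/w = 0.0109.
Q is then a monomial in w, u:
δQ/Q = √((δw/w)² + (-1·δu/u)²) = √(0.000118 + 0.00277) = 0.0537
Q = 0.960, so δQ = 0.0537 × 0.960 = 0.0516.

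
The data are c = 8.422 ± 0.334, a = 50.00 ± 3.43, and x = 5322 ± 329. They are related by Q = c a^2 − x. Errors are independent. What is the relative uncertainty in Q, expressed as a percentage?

Let p = c·a^2 = 21060. δp/p = √((1·δc/c)² + (2·δa/a)²) = √(0.00157 + 0.0188) = 0.143, so δp = 3010.
Q = p − x: δQ = √(δp² + δx²) = √(9.04e+06 + 1.08e+05) = 3020
Q = 15730, so δQ/Q = 3020/15730 = 0.192.

19.2%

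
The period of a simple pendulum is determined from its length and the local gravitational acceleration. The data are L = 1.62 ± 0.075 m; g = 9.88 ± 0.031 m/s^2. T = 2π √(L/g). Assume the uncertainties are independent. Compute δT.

Since T is a product/quotient, work with relative uncertainties:
  (½·δL/L)² = (0.5×0.0463)² = 0.000536;  (−½·δg/g)² = (-0.5×0.00314)² = 2.46e-06
δT/T = √(0.000538) = 0.0232
T = 2.54 s, so δT = 0.0232 × 2.54 = 0.0590 s.

0.0590 s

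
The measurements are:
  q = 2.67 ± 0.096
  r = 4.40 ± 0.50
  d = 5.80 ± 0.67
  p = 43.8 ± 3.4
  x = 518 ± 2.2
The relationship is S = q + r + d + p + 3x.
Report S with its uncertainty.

1610 ± 7.47

For a sum/difference, combine absolute errors in quadrature:
  (δq)² = 0.00922;  (δr)² = 0.250;  (δd)² = 0.449;  (δp)² = 11.6;  (3·δx)² = 43.6
δS = √(55.8) = 7.47
S = 1610.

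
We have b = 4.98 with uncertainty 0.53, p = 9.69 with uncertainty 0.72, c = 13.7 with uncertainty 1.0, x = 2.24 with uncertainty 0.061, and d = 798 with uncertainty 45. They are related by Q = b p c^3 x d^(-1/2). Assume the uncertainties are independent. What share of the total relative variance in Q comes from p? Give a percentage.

(δQ/Q)² = (1·δb/b)² + (1·δp/p)² + (3·δc/c)² + (1·δx/x)² + (−½·δd/d)²
  b term: (1×0.106)² = 0.0113
  p term: (1×0.0743)² = 0.00552
  c term: (3×0.0730)² = 0.0480
  x term: (1×0.0272)² = 0.000742
  d term: (-0.5×0.0564)² = 0.000795
Total = 0.0663. Share from p = 0.00552/0.0663 = 0.0832.

8.32%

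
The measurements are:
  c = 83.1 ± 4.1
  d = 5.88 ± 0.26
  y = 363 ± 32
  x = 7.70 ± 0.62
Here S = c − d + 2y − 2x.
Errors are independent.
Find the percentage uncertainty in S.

Sums and differences: (δS)² = Σ (cᵢ δxᵢ)².
  (δc)² = 16.8;  (δd)² = 0.0676;  (2·δy)² = 4100;  (2·δx)² = 1.54
δS = √(4110) = 64.1
S = 788, so δS/S = 64.1/788 = 0.0814.

8.14%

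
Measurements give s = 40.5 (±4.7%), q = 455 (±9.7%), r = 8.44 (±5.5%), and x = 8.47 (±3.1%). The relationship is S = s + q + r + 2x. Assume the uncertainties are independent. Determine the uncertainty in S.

44.2

Sums and differences: (δS)² = Σ (cᵢ δxᵢ)².
  (δs)² = 3.62;  (δq)² = 1950;  (δr)² = 0.215;  (2·δx)² = 0.276
δS = √(1950) = 44.2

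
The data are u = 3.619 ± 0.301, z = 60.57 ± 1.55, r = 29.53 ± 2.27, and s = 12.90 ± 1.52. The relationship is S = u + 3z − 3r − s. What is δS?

For a sum/difference, combine absolute errors in quadrature:
  (δu)² = 0.0906;  (3·δz)² = 21.6;  (3·δr)² = 46.4;  (δs)² = 2.31
δS = √(70.4) = 8.39

8.39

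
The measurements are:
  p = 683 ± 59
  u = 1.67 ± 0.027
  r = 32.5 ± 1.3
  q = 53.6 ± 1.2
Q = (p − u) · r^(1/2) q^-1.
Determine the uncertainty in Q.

6.64

Let w = p − u = 681. δw = √(δp² + δu²) = √(3480 + 0.000729) = 59.0, so δw/w = 0.0866.
Q is then a monomial in w, r, q:
δQ/Q = √((δw/w)² + (½·δr/r)² + (-1·δq/q)²) = √(0.00750 + 0.000400 + 0.000501) = 0.0917
Q = 72.5, so δQ = 0.0917 × 72.5 = 6.64.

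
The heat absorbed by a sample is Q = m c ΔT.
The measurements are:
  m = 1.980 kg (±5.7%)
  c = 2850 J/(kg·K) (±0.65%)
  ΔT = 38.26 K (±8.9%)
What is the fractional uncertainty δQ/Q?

Each factor contributes (exponent × relative error)² to (δQ/Q)²:
  (1·δm/m)² = (1×0.0570)² = 0.00325;  (1·δc/c)² = (1×0.00650)² = 4.23e-05;  (1·δΔT/ΔT)² = (1×0.0890)² = 0.00792
δQ/Q = √(0.0112) = 0.106

0.106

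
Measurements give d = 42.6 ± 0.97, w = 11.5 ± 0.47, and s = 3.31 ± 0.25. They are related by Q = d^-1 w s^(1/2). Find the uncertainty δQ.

Each factor contributes (exponent × relative error)² to (δQ/Q)²:
  (-1·δd/d)² = (-1×0.0228)² = 0.000518;  (1·δw/w)² = (1×0.0409)² = 0.00167;  (½·δs/s)² = (0.5×0.0755)² = 0.00143
δQ/Q = √(0.00361) = 0.0601
Q = 0.491, so δQ = 0.0601 × 0.491 = 0.0295.

0.0295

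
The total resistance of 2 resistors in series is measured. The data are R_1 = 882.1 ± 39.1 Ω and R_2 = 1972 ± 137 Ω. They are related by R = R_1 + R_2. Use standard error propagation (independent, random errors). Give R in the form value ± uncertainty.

R is a linear combination, so absolute uncertainties add in quadrature:
  (δR_1)² = 1530;  (δR_2)² = 18800
δR = √(20300) = 142 Ω
R = 2854 Ω.

2854 ± 142 Ω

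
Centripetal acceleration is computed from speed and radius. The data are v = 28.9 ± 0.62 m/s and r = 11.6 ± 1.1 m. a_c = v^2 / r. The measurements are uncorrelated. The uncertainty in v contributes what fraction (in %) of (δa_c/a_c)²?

(δa_c/a_c)² = (2·δv/v)² + (-1·δr/r)²
  v term: (2×0.0215)² = 0.00184
  r term: (-1×0.0948)² = 0.00899
Total = 0.0108. Share from v = 0.00184/0.0108 = 0.170.

17.0%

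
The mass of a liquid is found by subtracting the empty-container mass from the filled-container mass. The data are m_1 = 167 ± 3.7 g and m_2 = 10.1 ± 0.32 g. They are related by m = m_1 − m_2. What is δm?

m is a linear combination, so absolute uncertainties add in quadrature:
  (δm_1)² = 13.7;  (δm_2)² = 0.102
δm = √(13.8) = 3.71 g

3.71 g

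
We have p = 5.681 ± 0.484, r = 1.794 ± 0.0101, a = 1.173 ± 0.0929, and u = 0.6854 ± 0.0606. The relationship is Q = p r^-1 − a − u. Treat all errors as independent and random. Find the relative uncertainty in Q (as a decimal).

Let w = p·r^-1 = 3.167. δw/w = √((1·δp/p)² + (-1·δr/r)²) = √(0.00726 + 3.17e-05) = 0.0854, so δw = 0.270.
Q = w − a − u: δQ = √(δw² + δa² + δu²) = √(0.0731 + 0.00863 + 0.00367) = 0.292
Q = 1.308, so δQ/Q = 0.292/1.308 = 0.223.

0.223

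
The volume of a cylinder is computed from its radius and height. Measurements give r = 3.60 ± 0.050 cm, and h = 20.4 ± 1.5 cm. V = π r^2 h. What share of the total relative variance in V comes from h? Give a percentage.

(δV/V)² = (2·δr/r)² + (1·δh/h)²
  r term: (2×0.0139)² = 0.000772
  h term: (1×0.0735)² = 0.00541
Total = 0.00618. Share from h = 0.00541/0.00618 = 0.875.

87.5%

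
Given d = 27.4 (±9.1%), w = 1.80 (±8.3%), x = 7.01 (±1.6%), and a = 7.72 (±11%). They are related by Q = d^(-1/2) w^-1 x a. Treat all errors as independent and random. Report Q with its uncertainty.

5.74 ± 0.839

Products/powers → add relative errors in quadrature, weighted by exponent:
  (−½·δd/d)² = (-0.5×0.0910)² = 0.00207;  (-1·δw/w)² = (-1×0.0830)² = 0.00689;  (1·δx/x)² = (1×0.0160)² = 0.000256;  (1·δa/a)² = (1×0.110)² = 0.0121
δQ/Q = √(0.0213) = 0.146
Q = 5.74, so δQ = 0.146 × 5.74 = 0.839.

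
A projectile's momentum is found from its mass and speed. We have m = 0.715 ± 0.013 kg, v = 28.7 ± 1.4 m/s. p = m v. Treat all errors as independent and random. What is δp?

Relative error in a monomial: (δp/p)² = Σ (nᵢ · δxᵢ/xᵢ)².
  (1·δm/m)² = (1×0.0182)² = 0.000331;  (1·δv/v)² = (1×0.0488)² = 0.00238
δp/p = √(0.00271) = 0.0521
p = 20.5 kg·m/s, so δp = 0.0521 × 20.5 = 1.07 kg·m/s.

1.07 kg·m/s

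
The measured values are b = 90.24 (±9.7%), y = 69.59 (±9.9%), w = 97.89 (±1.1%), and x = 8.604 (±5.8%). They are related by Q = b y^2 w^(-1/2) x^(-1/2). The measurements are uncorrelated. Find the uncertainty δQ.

Since Q is a product/quotient, work with relative uncertainties:
  (1·δb/b)² = (1×0.0970)² = 0.00941;  (2·δy/y)² = (2×0.0990)² = 0.0392;  (−½·δw/w)² = (-0.5×0.0110)² = 3.03e-05;  (−½·δx/x)² = (-0.5×0.0580)² = 0.000841
δQ/Q = √(0.0495) = 0.222
Q = 15060, so δQ = 0.222 × 15060 = 3350.

3350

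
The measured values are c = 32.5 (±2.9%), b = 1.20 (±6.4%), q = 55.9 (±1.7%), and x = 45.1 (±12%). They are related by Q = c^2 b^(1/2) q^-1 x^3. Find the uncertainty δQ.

6.96e+05

For a monomial Q ∝ c^2, b^(1/2), q^-1, x^3, fractional errors add in quadrature:
  (2·δc/c)² = (2×0.0290)² = 0.00336;  (½·δb/b)² = (0.5×0.0640)² = 0.00102;  (-1·δq/q)² = (-1×0.0170)² = 0.000289;  (3·δx/x)² = (3×0.120)² = 0.130
δQ/Q = √(0.134) = 0.366
Q = 1.9e+06, so δQ = 0.366 × 1.9e+06 = 6.96e+05.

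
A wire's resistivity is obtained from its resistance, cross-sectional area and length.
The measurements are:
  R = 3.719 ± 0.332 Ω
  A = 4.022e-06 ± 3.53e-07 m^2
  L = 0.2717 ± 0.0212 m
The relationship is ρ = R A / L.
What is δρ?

ρ is a product of powers, so relative uncertainties combine in quadrature:
  (1·δR/R)² = (1×0.0893)² = 0.00797;  (1·δA/A)² = (1×0.0878)² = 0.00770;  (-1·δL/L)² = (-1×0.0780)² = 0.00609
δρ/ρ = √(0.0218) = 0.148
ρ = 5.505e-05 Ω·m, so δρ = 0.148 × 5.505e-05 = 8.12e-06 Ω·m.

8.12e-06 Ω·m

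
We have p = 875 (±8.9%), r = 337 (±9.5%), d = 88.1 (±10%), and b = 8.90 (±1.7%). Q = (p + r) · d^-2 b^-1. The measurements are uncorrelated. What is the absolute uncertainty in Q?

Let u = p + r = 1210. δu = √(δp² + δr²) = √(6060 + 1020) = 84.2, so δu/u = 0.0695.
Q is then a monomial in u, d, b:
δQ/Q = √((δu/u)² + (-2·δd/d)² + (-1·δb/b)²) = √(0.00483 + 0.0400 + 0.000289) = 0.212
Q = 0.0175, so δQ = 0.212 × 0.0175 = 0.00373.

0.00373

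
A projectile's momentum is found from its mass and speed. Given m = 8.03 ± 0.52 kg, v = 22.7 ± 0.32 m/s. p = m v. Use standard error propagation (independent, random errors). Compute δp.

Each factor contributes (exponent × relative error)² to (δp/p)²:
  (1·δm/m)² = (1×0.0648)² = 0.00419;  (1·δv/v)² = (1×0.0141)² = 0.000199
δp/p = √(0.00439) = 0.0663
p = 182 kg·m/s, so δp = 0.0663 × 182 = 12.1 kg·m/s.

12.1 kg·m/s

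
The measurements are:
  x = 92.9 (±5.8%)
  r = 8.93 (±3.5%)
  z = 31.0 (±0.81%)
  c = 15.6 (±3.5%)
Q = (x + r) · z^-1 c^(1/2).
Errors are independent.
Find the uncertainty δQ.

Let u = x + r = 102. δu = √(δx² + δr²) = √(29.0 + 0.0977) = 5.40, so δu/u = 0.0530.
Q is then a monomial in u, z, c:
δQ/Q = √((δu/u)² + (-1·δz/z)² + (½·δc/c)²) = √(0.00281 + 6.56e-05 + 0.000306) = 0.0564
Q = 13.0, so δQ = 0.0564 × 13.0 = 0.732.

0.732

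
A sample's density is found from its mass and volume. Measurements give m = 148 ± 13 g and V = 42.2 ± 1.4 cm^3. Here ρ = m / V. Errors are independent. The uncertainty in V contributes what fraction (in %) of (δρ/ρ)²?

(δρ/ρ)² = (1·δm/m)² + (-1·δV/V)²
  m term: (1×0.0878)² = 0.00772
  V term: (-1×0.0332)² = 0.00110
Total = 0.00882. Share from V = 0.00110/0.00882 = 0.125.

12.5%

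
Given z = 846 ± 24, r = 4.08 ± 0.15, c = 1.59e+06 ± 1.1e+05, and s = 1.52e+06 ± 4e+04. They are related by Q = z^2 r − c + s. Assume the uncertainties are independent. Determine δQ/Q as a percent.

8.05%

Let p = z^2·r = 2.92e+06. δp/p = √((2·δz/z)² + (1·δr/r)²) = √(0.00322 + 0.00135) = 0.0676, so δp = 1.97e+05.
Q = p − c + s: δQ = √(δp² + δc² + δs²) = √(3.9e+10 + 1.21e+10 + 1.6e+09) = 2.3e+05
Q = 2.85e+06, so δQ/Q = 2.3e+05/2.85e+06 = 0.0805.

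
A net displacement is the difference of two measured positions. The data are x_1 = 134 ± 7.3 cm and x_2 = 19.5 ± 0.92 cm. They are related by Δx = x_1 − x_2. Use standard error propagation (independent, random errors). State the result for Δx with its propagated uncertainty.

114 ± 7.36 cm

Absolute uncertainties add in quadrature for a linear combination:
  (δx_1)² = 53.3;  (δx_2)² = 0.846
δΔx = √(54.1) = 7.36 cm
Δx = 114 cm.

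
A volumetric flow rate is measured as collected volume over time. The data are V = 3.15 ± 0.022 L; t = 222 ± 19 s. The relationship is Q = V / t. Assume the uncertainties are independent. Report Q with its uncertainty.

0.0142 ± 0.00122 L/s

For a monomial Q ∝ V, t^-1, fractional errors add in quadrature:
  (1·δV/V)² = (1×0.00698)² = 4.88e-05;  (-1·δt/t)² = (-1×0.0856)² = 0.00732
δQ/Q = √(0.00737) = 0.0859
Q = 0.0142 L/s, so δQ = 0.0859 × 0.0142 = 0.00122 L/s.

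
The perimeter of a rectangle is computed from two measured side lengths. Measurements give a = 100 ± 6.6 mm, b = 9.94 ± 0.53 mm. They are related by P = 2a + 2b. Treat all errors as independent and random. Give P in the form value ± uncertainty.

P is a linear combination, so absolute uncertainties add in quadrature:
  (2·δa)² = 174;  (2·δb)² = 1.12
δP = √(175) = 13.2 mm
P = 220 mm.

220 ± 13.2 mm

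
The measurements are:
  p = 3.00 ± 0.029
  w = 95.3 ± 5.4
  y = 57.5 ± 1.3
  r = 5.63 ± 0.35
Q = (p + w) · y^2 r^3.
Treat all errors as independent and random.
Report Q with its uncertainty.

(5.80 ± 1.16) × 10^7

Let u = p + w = 98.3. δu = √(δp² + δw²) = √(0.000841 + 29.2) = 5.40, so δu/u = 0.0549.
Q is then a monomial in u, y, r:
δQ/Q = √((δu/u)² + (2·δy/y)² + (3·δr/r)²) = √(0.00302 + 0.00204 + 0.0348) = 0.200
Q = 5.8e+07, so δQ = 0.200 × 5.8e+07 = 1.16e+07.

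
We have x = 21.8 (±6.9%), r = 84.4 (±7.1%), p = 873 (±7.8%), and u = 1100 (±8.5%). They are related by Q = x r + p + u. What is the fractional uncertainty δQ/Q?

Let w = x·r = 1840. δw/w = √((1·δx/x)² + (1·δr/r)²) = √(0.00476 + 0.00504) = 0.0990, so δw = 182.
Q = w + p + u: δQ = √(δw² + δp² + δu²) = √(33200 + 4640 + 8740) = 216
Q = 3810, so δQ/Q = 216/3810 = 0.0566.

0.0566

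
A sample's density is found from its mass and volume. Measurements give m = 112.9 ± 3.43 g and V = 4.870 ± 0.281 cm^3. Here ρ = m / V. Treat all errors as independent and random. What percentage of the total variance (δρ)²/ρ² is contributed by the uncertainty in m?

21.7%

(δρ/ρ)² = (1·δm/m)² + (-1·δV/V)²
  m term: (1×0.0304)² = 0.000923
  V term: (-1×0.0577)² = 0.00333
Total = 0.00425. Share from m = 0.000923/0.00425 = 0.217.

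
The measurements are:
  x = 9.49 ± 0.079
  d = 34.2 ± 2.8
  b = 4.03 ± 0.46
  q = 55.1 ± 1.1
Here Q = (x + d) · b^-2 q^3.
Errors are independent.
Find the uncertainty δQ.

1.1e+05

Let u = x + d = 43.7. δu = √(δx² + δd²) = √(0.00624 + 7.84) = 2.80, so δu/u = 0.0641.
Q is then a monomial in u, b, q:
δQ/Q = √((δu/u)² + (-2·δb/b)² + (3·δq/q)²) = √(0.00411 + 0.0521 + 0.00359) = 0.245
Q = 4.5e+05, so δQ = 0.245 × 4.5e+05 = 1.1e+05.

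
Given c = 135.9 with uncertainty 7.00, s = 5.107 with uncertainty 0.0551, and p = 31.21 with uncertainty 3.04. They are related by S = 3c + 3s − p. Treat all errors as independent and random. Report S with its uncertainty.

391.8 ± 21.2

Absolute uncertainties add in quadrature for a linear combination:
  (3·δc)² = 441;  (3·δs)² = 0.0273;  (δp)² = 9.24
δS = √(450) = 21.2
S = 391.8.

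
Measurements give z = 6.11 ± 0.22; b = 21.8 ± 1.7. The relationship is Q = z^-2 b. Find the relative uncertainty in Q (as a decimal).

0.106

Products/powers → add relative errors in quadrature, weighted by exponent:
  (-2·δz/z)² = (-2×0.0360)² = 0.00519;  (1·δb/b)² = (1×0.0780)² = 0.00608
δQ/Q = √(0.0113) = 0.106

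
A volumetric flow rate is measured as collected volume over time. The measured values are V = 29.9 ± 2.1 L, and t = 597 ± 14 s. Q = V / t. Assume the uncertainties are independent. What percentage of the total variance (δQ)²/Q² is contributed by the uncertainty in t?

(δQ/Q)² = (1·δV/V)² + (-1·δt/t)²
  V term: (1×0.0702)² = 0.00493
  t term: (-1×0.0235)² = 0.000550
Total = 0.00548. Share from t = 0.000550/0.00548 = 0.100.

10.0%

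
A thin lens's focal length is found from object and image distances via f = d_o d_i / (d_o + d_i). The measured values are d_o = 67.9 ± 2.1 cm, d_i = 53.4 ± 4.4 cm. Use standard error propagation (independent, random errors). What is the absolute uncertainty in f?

1.44 cm

∂f/∂d_o = (d_i/(d_o+d_i))² = 0.194;  ∂f/∂d_i = (d_o/(d_o+d_i))² = 0.313
δf = √((∂f/∂d_o · δd_o)² + (∂f/∂d_i · δd_i)²) = √(0.166 + 1.90) = 1.44 cm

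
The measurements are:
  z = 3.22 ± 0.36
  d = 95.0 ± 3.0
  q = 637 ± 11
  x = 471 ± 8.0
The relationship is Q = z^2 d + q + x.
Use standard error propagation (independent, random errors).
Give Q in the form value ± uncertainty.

Let p = z^2·d = 985. δp/p = √((2·δz/z)² + (1·δd/d)²) = √(0.0500 + 0.000997) = 0.226, so δp = 222.
Q = p + q + x: δQ = √(δp² + δq² + δx²) = √(49500 + 121 + 64.0) = 223
Q = 2090.

2090 ± 223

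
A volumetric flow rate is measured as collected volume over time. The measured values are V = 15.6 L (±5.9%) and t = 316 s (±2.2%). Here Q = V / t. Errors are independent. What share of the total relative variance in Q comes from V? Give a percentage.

(δQ/Q)² = (1·δV/V)² + (-1·δt/t)²
  V term: (1×0.0590)² = 0.00348
  t term: (-1×0.0220)² = 0.000484
Total = 0.00397. Share from V = 0.00348/0.00397 = 0.878.

87.8%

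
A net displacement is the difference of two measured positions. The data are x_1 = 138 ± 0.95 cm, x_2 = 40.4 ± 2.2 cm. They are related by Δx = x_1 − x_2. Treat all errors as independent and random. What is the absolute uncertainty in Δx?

Δx is a linear combination, so absolute uncertainties add in quadrature:
  (δx_1)² = 0.902;  (δx_2)² = 4.84
δΔx = √(5.74) = 2.40 cm

2.40 cm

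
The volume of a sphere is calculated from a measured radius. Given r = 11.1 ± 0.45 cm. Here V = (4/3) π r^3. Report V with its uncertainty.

5730 ± 697 cm^3

V is a product of powers, so relative uncertainties combine in quadrature:
  (3·δr/r)² = (3×0.0405)² = 0.0148
δV/V = √(0.0148) = 0.122
V = 5730 cm^3, so δV = 0.122 × 5730 = 697 cm^3.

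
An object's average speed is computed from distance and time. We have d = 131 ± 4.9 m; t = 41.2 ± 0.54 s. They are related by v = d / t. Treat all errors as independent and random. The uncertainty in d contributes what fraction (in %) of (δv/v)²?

(δv/v)² = (1·δd/d)² + (-1·δt/t)²
  d term: (1×0.0374)² = 0.00140
  t term: (-1×0.0131)² = 0.000172
Total = 0.00157. Share from d = 0.00140/0.00157 = 0.891.

89.1%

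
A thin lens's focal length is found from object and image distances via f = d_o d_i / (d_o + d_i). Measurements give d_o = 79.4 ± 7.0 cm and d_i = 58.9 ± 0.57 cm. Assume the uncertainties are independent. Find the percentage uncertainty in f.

∂f/∂d_o = (d_i/(d_o+d_i))² = 0.181;  ∂f/∂d_i = (d_o/(d_o+d_i))² = 0.330
δf = √((∂f/∂d_o · δd_o)² + (∂f/∂d_i · δd_i)²) = √(1.61 + 0.0353) = 1.28 cm
f = 33.8 cm, so δf/f = 1.28/33.8 = 0.0380.

3.80%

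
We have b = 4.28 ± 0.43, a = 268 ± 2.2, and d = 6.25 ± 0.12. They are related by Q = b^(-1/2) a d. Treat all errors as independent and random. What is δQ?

Products/powers → add relative errors in quadrature, weighted by exponent:
  (−½·δb/b)² = (-0.5×0.100)² = 0.00252;  (1·δa/a)² = (1×0.00821)² = 6.74e-05;  (1·δd/d)² = (1×0.0192)² = 0.000369
δQ/Q = √(0.00296) = 0.0544
Q = 810, so δQ = 0.0544 × 810 = 44.0.

44.0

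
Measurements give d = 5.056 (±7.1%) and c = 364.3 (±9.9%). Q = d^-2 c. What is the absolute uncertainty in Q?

2.47

Each factor contributes (exponent × relative error)² to (δQ/Q)²:
  (-2·δd/d)² = (-2×0.0710)² = 0.0202;  (1·δc/c)² = (1×0.0990)² = 0.00980
δQ/Q = √(0.0300) = 0.173
Q = 14.25, so δQ = 0.173 × 14.25 = 2.47.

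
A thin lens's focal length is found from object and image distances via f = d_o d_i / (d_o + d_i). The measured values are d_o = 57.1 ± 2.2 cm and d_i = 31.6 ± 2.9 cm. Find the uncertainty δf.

1.23 cm

∂f/∂d_o = (d_i/(d_o+d_i))² = 0.127;  ∂f/∂d_i = (d_o/(d_o+d_i))² = 0.414
δf = √((∂f/∂d_o · δd_o)² + (∂f/∂d_i · δd_i)²) = √(0.0780 + 1.44) = 1.23 cm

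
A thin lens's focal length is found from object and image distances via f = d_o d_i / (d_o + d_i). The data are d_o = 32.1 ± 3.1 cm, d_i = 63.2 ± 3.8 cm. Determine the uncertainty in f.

1.43 cm

∂f/∂d_o = (d_i/(d_o+d_i))² = 0.440;  ∂f/∂d_i = (d_o/(d_o+d_i))² = 0.113
δf = √((∂f/∂d_o · δd_o)² + (∂f/∂d_i · δd_i)²) = √(1.86 + 0.186) = 1.43 cm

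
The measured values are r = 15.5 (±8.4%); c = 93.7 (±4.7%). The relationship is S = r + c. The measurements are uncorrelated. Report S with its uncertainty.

109 ± 4.59

Sums and differences: (δS)² = Σ (cᵢ δxᵢ)².
  (δr)² = 1.70;  (δc)² = 19.4
δS = √(21.1) = 4.59
S = 109.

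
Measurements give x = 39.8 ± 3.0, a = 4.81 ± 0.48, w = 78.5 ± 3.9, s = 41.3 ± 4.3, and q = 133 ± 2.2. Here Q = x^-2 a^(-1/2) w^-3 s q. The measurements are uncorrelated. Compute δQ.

7.91e-07

Each factor contributes (exponent × relative error)² to (δQ/Q)²:
  (-2·δx/x)² = (-2×0.0754)² = 0.0227;  (−½·δa/a)² = (-0.5×0.0998)² = 0.00249;  (-3·δw/w)² = (-3×0.0497)² = 0.0222;  (1·δs/s)² = (1×0.104)² = 0.0108;  (1·δq/q)² = (1×0.0165)² = 0.000274
δQ/Q = √(0.0585) = 0.242
Q = 3.27e-06, so δQ = 0.242 × 3.27e-06 = 7.91e-07.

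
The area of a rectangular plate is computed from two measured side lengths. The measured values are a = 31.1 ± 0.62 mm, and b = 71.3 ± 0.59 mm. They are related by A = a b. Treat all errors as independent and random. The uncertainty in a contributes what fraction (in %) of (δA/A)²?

85.3%

(δA/A)² = (1·δa/a)² + (1·δb/b)²
  a term: (1×0.0199)² = 0.000397
  b term: (1×0.00827)² = 6.85e-05
Total = 0.000466. Share from a = 0.000397/0.000466 = 0.853.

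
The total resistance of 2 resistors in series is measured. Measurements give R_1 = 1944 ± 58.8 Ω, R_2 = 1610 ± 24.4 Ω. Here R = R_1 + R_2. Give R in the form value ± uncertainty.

Sums and differences: (δR)² = Σ (cᵢ δxᵢ)².
  (δR_1)² = 3460;  (δR_2)² = 595
δR = √(4050) = 63.7 Ω
R = 3554 Ω.

3554 ± 63.7 Ω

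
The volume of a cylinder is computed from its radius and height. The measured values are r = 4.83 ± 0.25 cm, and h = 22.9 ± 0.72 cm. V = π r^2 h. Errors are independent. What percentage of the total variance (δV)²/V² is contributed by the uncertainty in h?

(δV/V)² = (2·δr/r)² + (1·δh/h)²
  r term: (2×0.0518)² = 0.0107
  h term: (1×0.0314)² = 0.000989
Total = 0.0117. Share from h = 0.000989/0.0117 = 0.0845.

8.45%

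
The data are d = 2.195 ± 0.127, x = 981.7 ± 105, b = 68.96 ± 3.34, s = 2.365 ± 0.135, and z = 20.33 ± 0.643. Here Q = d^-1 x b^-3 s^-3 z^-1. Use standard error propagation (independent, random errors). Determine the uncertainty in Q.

1.31e-06

Since Q is a product/quotient, work with relative uncertainties:
  (-1·δd/d)² = (-1×0.0579)² = 0.00335;  (1·δx/x)² = (1×0.107)² = 0.0114;  (-3·δb/b)² = (-3×0.0484)² = 0.0211;  (-3·δs/s)² = (-3×0.0571)² = 0.0293;  (-1·δz/z)² = (-1×0.0316)² = 0.00100
δQ/Q = √(0.0662) = 0.257
Q = 5.071e-06, so δQ = 0.257 × 5.071e-06 = 1.31e-06.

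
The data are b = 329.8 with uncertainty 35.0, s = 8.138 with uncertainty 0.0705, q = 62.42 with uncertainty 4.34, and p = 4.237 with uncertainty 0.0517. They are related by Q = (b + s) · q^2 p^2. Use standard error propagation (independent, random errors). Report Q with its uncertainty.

Let u = b + s = 337.9. δu = √(δb² + δs²) = √(1220 + 0.00497) = 35.0, so δu/u = 0.104.
Q is then a monomial in u, q, p:
δQ/Q = √((δu/u)² + (2·δq/q)² + (2·δp/p)²) = √(0.0107 + 0.0193 + 0.000596) = 0.175
Q = 2.364e+07, so δQ = 0.175 × 2.364e+07 = 4.14e+06.

(2.364 ± 0.414) × 10^7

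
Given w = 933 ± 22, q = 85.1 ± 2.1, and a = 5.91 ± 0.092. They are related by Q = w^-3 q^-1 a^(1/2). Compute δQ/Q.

For a monomial Q ∝ w^-3, q^-1, a^(1/2), fractional errors add in quadrature:
  (-3·δw/w)² = (-3×0.0236)² = 0.00500;  (-1·δq/q)² = (-1×0.0247)² = 0.000609;  (½·δa/a)² = (0.5×0.0156)² = 6.06e-05
δQ/Q = √(0.00567) = 0.0753

0.0753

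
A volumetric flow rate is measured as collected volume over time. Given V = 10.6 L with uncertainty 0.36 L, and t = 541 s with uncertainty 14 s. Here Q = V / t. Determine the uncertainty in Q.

Each factor contributes (exponent × relative error)² to (δQ/Q)²:
  (1·δV/V)² = (1×0.0340)² = 0.00115;  (-1·δt/t)² = (-1×0.0259)² = 0.000670
δQ/Q = √(0.00182) = 0.0427
Q = 0.0196 L/s, so δQ = 0.0427 × 0.0196 = 0.000837 L/s.

0.000837 L/s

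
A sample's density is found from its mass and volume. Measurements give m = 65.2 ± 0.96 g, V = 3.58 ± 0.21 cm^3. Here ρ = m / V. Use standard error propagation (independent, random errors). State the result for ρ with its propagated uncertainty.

ρ is a product of powers, so relative uncertainties combine in quadrature:
  (1·δm/m)² = (1×0.0147)² = 0.000217;  (-1·δV/V)² = (-1×0.0587)² = 0.00344
δρ/ρ = √(0.00366) = 0.0605
ρ = 18.2 g/cm^3, so δρ = 0.0605 × 18.2 = 1.10 g/cm^3.

18.2 ± 1.10 g/cm^3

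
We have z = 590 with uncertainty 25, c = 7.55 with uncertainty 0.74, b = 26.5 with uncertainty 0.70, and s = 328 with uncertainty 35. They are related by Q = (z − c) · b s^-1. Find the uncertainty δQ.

Let u = z − c = 582. δu = √(δz² + δc²) = √(625 + 0.548) = 25.0, so δu/u = 0.0429.
Q is then a monomial in u, b, s:
δQ/Q = √((δu/u)² + (1·δb/b)² + (-1·δs/s)²) = √(0.00184 + 0.000698 + 0.0114) = 0.118
Q = 47.1, so δQ = 0.118 × 47.1 = 5.55.

5.55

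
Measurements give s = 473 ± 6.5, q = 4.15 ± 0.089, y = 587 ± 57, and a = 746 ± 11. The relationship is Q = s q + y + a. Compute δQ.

Let p = s·q = 1960. δp/p = √((1·δs/s)² + (1·δq/q)²) = √(0.000189 + 0.000460) = 0.0255, so δp = 50.0.
Q = p + y + a: δQ = √(δp² + δy² + δa²) = √(2500 + 3250 + 121) = 76.6

76.6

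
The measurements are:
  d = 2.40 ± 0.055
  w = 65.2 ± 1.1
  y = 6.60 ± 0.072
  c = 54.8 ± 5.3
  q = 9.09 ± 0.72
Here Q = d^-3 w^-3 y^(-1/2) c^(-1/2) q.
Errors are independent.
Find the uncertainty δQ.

Products/powers → add relative errors in quadrature, weighted by exponent:
  (-3·δd/d)² = (-3×0.0229)² = 0.00473;  (-3·δw/w)² = (-3×0.0169)² = 0.00256;  (−½·δy/y)² = (-0.5×0.0109)² = 2.98e-05;  (−½·δc/c)² = (-0.5×0.0967)² = 0.00234;  (1·δq/q)² = (1×0.0792)² = 0.00627
δQ/Q = √(0.0159) = 0.126
Q = 1.25e-07, so δQ = 0.126 × 1.25e-07 = 1.57e-08.

1.57e-08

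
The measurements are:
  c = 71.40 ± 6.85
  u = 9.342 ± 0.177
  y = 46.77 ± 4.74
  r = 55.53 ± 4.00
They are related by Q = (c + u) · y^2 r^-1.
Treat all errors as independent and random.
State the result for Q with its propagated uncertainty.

3181 ± 736

Let w = c + u = 80.74. δw = √(δc² + δu²) = √(46.9 + 0.0313) = 6.85, so δw/w = 0.0849.
Q is then a monomial in w, y, r:
δQ/Q = √((δw/w)² + (2·δy/y)² + (-1·δr/r)²) = √(0.00720 + 0.0411 + 0.00519) = 0.231
Q = 3181, so δQ = 0.231 × 3181 = 736.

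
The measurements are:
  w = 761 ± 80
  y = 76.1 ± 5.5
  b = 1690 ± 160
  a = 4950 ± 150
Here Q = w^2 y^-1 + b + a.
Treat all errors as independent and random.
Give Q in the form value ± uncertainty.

Let p = w^2·y^-1 = 7610. δp/p = √((2·δw/w)² + (-1·δy/y)²) = √(0.0442 + 0.00522) = 0.222, so δp = 1690.
Q = p + b + a: δQ = √(δp² + δb² + δa²) = √(2.86e+06 + 25600 + 22500) = 1710
Q = 14200.

14200 ± 1710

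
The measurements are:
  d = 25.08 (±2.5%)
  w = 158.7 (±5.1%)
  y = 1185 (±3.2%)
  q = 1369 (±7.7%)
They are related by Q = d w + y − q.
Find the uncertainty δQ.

Let p = d·w = 3980. δp/p = √((1·δd/d)² + (1·δw/w)²) = √(0.000625 + 0.00260) = 0.0568, so δp = 226.
Q = p + y − q: δQ = √(δp² + δy² + δq²) = √(51100 + 1440 + 11100) = 252

252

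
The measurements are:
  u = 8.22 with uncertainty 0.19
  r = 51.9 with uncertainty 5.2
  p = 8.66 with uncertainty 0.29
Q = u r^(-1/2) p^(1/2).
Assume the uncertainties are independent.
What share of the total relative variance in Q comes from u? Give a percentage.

16.1%

(δQ/Q)² = (1·δu/u)² + (−½·δr/r)² + (½·δp/p)²
  u term: (1×0.0231)² = 0.000534
  r term: (-0.5×0.100)² = 0.00251
  p term: (0.5×0.0335)² = 0.000280
Total = 0.00332. Share from u = 0.000534/0.00332 = 0.161.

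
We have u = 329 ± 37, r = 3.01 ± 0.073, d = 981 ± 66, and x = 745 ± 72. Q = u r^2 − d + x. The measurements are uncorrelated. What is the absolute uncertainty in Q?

378

Let p = u·r^2 = 2980. δp/p = √((1·δu/u)² + (2·δr/r)²) = √(0.0126 + 0.00235) = 0.122, so δp = 365.
Q = p − d + x: δQ = √(δp² + δd² + δx²) = √(1.33e+05 + 4360 + 5180) = 378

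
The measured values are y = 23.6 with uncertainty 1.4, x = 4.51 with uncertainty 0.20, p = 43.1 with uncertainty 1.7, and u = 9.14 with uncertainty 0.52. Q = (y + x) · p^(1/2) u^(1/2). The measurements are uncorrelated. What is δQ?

Let w = y + x = 28.1. δw = √(δy² + δx²) = √(1.96 + 0.0400) = 1.41, so δw/w = 0.0503.
Q is then a monomial in w, p, u:
δQ/Q = √((δw/w)² + (½·δp/p)² + (½·δu/u)²) = √(0.00253 + 0.000389 + 0.000809) = 0.0611
Q = 558, so δQ = 0.0611 × 558 = 34.1.

34.1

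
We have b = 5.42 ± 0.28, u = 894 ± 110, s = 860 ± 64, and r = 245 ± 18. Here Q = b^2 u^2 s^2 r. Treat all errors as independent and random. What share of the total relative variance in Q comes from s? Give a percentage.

22.4%

(δQ/Q)² = (2·δb/b)² + (2·δu/u)² + (2·δs/s)² + (1·δr/r)²
  b term: (2×0.0517)² = 0.0107
  u term: (2×0.123)² = 0.0606
  s term: (2×0.0744)² = 0.0222
  r term: (1×0.0735)² = 0.00540
Total = 0.0988. Share from s = 0.0222/0.0988 = 0.224.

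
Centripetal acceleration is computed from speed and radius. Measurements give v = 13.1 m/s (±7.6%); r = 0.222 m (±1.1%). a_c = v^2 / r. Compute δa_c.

118 m/s^2

Since a_c is a product/quotient, work with relative uncertainties:
  (2·δv/v)² = (2×0.0760)² = 0.0231;  (-1·δr/r)² = (-1×0.0110)² = 0.000121
δa_c/a_c = √(0.0232) = 0.152
a_c = 773 m/s^2, so δa_c = 0.152 × 773 = 118 m/s^2.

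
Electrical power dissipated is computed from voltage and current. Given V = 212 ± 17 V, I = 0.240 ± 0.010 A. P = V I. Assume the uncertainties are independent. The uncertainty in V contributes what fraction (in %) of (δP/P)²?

(δP/P)² = (1·δV/V)² + (1·δI/I)²
  V term: (1×0.0802)² = 0.00643
  I term: (1×0.0417)² = 0.00174
Total = 0.00817. Share from V = 0.00643/0.00817 = 0.787.

78.7%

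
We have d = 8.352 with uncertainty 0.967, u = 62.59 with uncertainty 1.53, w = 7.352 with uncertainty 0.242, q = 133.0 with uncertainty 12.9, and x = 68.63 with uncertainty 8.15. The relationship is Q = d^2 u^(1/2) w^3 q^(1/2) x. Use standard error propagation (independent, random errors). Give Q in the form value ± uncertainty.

Since Q is a product/quotient, work with relative uncertainties:
  (2·δd/d)² = (2×0.116)² = 0.0536;  (½·δu/u)² = (0.5×0.0244)² = 0.000149;  (3·δw/w)² = (3×0.0329)² = 0.00975;  (½·δq/q)² = (0.5×0.0970)² = 0.00235;  (1·δx/x)² = (1×0.119)² = 0.0141
δQ/Q = √(0.0800) = 0.283
Q = 1.736e+08, so δQ = 0.283 × 1.736e+08 = 4.91e+07.

(1.736 ± 0.491) × 10^8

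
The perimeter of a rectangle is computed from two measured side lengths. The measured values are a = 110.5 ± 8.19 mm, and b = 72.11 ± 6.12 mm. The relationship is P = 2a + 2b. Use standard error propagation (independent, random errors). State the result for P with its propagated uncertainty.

365.2 ± 20.4 mm

For a sum/difference, combine absolute errors in quadrature:
  (2·δa)² = 268;  (2·δb)² = 150
δP = √(418) = 20.4 mm
P = 365.2 mm.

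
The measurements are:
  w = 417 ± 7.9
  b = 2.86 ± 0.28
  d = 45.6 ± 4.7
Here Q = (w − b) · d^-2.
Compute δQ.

Let u = w − b = 414. δu = √(δw² + δb²) = √(62.4 + 0.0784) = 7.90, so δu/u = 0.0191.
Q is then a monomial in u, d:
δQ/Q = √((δu/u)² + (-2·δd/d)²) = √(0.000364 + 0.0425) = 0.207
Q = 0.199, so δQ = 0.207 × 0.199 = 0.0412.

0.0412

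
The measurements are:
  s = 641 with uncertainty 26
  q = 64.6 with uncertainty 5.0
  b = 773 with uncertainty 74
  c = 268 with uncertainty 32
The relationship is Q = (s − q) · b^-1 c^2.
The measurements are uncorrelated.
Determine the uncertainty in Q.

Let u = s − q = 576. δu = √(δs² + δq²) = √(676 + 25.0) = 26.5, so δu/u = 0.0459.
Q is then a monomial in u, b, c:
δQ/Q = √((δu/u)² + (-1·δb/b)² + (2·δc/c)²) = √(0.00211 + 0.00916 + 0.0570) = 0.261
Q = 53600, so δQ = 0.261 × 53600 = 14000.

14000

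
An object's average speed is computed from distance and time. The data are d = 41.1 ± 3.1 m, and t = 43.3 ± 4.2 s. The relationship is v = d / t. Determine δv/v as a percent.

Products/powers → add relative errors in quadrature, weighted by exponent:
  (1·δd/d)² = (1×0.0754)² = 0.00569;  (-1·δt/t)² = (-1×0.0970)² = 0.00941
δv/v = √(0.0151) = 0.123

12.3%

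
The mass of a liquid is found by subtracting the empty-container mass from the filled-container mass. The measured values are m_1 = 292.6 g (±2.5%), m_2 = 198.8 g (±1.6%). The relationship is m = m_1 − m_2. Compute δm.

For a sum/difference, combine absolute errors in quadrature:
  (δm_1)² = 53.5;  (δm_2)² = 10.1
δm = √(63.6) = 7.98 g

7.98 g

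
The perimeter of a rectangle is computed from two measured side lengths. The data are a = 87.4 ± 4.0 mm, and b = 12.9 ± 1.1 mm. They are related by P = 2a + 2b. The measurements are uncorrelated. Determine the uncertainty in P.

8.30 mm

For a sum/difference, combine absolute errors in quadrature:
  (2·δa)² = 64.0;  (2·δb)² = 4.84
δP = √(68.8) = 8.30 mm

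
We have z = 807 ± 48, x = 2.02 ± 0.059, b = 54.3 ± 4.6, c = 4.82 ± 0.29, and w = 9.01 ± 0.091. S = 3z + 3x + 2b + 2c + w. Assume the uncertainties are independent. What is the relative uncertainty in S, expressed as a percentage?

For a sum/difference, combine absolute errors in quadrature:
  (3·δz)² = 20700;  (3·δx)² = 0.0313;  (2·δb)² = 84.6;  (2·δc)² = 0.336;  (δw)² = 0.00828
δS = √(20800) = 144
S = 2550, so δS/S = 144/2550 = 0.0565.

5.65%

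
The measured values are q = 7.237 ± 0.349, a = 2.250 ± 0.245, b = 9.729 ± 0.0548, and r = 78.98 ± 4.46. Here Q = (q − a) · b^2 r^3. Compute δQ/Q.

0.190

Let u = q − a = 4.987. δu = √(δq² + δa²) = √(0.122 + 0.0600) = 0.426, so δu/u = 0.0855.
Q is then a monomial in u, b, r:
δQ/Q = √((δu/u)² + (2·δb/b)² + (3·δr/r)²) = √(0.00731 + 0.000127 + 0.0287) = 0.190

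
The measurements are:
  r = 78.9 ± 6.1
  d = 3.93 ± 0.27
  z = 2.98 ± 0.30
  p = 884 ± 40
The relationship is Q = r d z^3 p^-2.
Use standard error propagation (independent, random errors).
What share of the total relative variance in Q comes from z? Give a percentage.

82.8%

(δQ/Q)² = (1·δr/r)² + (1·δd/d)² + (3·δz/z)² + (-2·δp/p)²
  r term: (1×0.0773)² = 0.00598
  d term: (1×0.0687)² = 0.00472
  z term: (3×0.101)² = 0.0912
  p term: (-2×0.0452)² = 0.00819
Total = 0.110. Share from z = 0.0912/0.110 = 0.828.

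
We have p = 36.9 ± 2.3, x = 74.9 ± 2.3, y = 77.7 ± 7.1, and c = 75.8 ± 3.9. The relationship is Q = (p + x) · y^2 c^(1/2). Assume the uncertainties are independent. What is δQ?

1.1e+06

Let u = p + x = 112. δu = √(δp² + δx²) = √(5.29 + 5.29) = 3.25, so δu/u = 0.0291.
Q is then a monomial in u, y, c:
δQ/Q = √((δu/u)² + (2·δy/y)² + (½·δc/c)²) = √(0.000846 + 0.0334 + 0.000662) = 0.187
Q = 5.88e+06, so δQ = 0.187 × 5.88e+06 = 1.1e+06.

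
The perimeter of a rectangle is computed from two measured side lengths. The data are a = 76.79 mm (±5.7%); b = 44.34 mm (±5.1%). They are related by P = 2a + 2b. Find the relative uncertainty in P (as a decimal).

0.0407

Each term contributes (cᵢ δxᵢ)² to (δP)²:
  (2·δa)² = 76.6;  (2·δb)² = 20.5
δP = √(97.1) = 9.85 mm
P = 242.3 mm, so δP/P = 9.85/242.3 = 0.0407.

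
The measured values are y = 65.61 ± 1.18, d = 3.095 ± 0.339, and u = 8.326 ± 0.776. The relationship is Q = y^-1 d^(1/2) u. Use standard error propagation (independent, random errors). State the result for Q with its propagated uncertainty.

For a monomial Q ∝ y^-1, d^(1/2), u, fractional errors add in quadrature:
  (-1·δy/y)² = (-1×0.0180)² = 0.000323;  (½·δd/d)² = (0.5×0.110)² = 0.00300;  (1·δu/u)² = (1×0.0932)² = 0.00869
δQ/Q = √(0.0120) = 0.110
Q = 0.2233, so δQ = 0.110 × 0.2233 = 0.0245.

0.2233 ± 0.0245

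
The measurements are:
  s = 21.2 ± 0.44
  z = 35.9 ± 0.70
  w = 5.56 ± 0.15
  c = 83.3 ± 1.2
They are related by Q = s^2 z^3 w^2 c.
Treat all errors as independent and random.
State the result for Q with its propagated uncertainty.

(5.35 ± 0.487) × 10^10

Q is a product of powers, so relative uncertainties combine in quadrature:
  (2·δs/s)² = (2×0.0208)² = 0.00172;  (3·δz/z)² = (3×0.0195)² = 0.00342;  (2·δw/w)² = (2×0.0270)² = 0.00291;  (1·δc/c)² = (1×0.0144)² = 0.000208
δQ/Q = √(0.00826) = 0.0909
Q = 5.35e+10, so δQ = 0.0909 × 5.35e+10 = 4.87e+09.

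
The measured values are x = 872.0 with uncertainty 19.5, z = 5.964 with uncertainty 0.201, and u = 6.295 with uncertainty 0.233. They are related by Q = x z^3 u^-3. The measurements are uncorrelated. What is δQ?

Q is a product of powers, so relative uncertainties combine in quadrature:
  (1·δx/x)² = (1×0.0224)² = 0.000500;  (3·δz/z)² = (3×0.0337)² = 0.0102;  (-3·δu/u)² = (-3×0.0370)² = 0.0123
δQ/Q = √(0.0231) = 0.152
Q = 741.6, so δQ = 0.152 × 741.6 = 113.

113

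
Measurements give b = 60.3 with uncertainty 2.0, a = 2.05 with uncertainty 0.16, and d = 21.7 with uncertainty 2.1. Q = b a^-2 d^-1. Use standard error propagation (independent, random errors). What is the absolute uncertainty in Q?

For a monomial Q ∝ b, a^-2, d^-1, fractional errors add in quadrature:
  (1·δb/b)² = (1×0.0332)² = 0.00110;  (-2·δa/a)² = (-2×0.0780)² = 0.0244;  (-1·δd/d)² = (-1×0.0968)² = 0.00937
δQ/Q = √(0.0348) = 0.187
Q = 0.661, so δQ = 0.187 × 0.661 = 0.123.

0.123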